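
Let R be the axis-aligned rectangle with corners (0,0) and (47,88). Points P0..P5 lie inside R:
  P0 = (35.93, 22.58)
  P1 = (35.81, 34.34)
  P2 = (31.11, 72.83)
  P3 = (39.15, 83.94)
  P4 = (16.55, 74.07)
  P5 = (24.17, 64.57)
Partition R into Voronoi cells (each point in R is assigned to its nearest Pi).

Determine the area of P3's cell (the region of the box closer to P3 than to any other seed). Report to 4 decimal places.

1. box [0,47]×[0,88]: [(0, 0) (47, 0) (47, 88) (0, 88)]
2. ⊥bis P3·P0 via (37.54,53.26): [(0, 55.23) (47, 52.7636) (47, 88) (0, 88)]  |A|=1598.1514
3. ⊥bis P3·P1 via (37.48,59.14): [(0, 61.6639) (47, 58.4989) (47, 88) (0, 88)]  |A|=1312.1744
4. ⊥bis P3·P2 via (35.13,78.385): [(47, 69.795) (47, 88) (21.8436, 88)]  |A|=228.986
5. ⊥bis P3·P4 via (27.85,79.005): [(24.8819, 85.8013) (47, 69.795) (47, 88) (23.9217, 88)]  |A|=226.7015
6. ⊥bis P3·P5 via (31.66,74.255): [(24.8819, 85.8013) (47, 69.795) (47, 88) (23.9217, 88)]  |A|=226.7015
7. canonical 4-gon: [(24.8819, 85.8013) (47, 69.795) (47, 88) (23.9217, 88)]
8. shoelace: 226.7015

Area of P3's cell: 226.7015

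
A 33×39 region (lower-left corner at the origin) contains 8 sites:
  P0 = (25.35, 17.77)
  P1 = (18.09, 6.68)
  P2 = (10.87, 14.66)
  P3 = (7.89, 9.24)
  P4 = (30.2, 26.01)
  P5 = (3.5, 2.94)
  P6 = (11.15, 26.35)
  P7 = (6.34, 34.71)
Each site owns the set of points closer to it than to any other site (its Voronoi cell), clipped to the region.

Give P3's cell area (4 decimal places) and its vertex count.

1. box [0,33]×[0,39]: [(0, 0) (33, 0) (33, 39) (0, 39)]
2. ⊥bis P3·P0 via (16.62,13.505): [(0, 0) (23.2178, 0) (4.1645, 39) (0, 39)]  |A|=533.9557
3. ⊥bis P3·P1 via (12.99,7.96): [(0, 0) (10.9922, 0) (15.1413, 16.5317) (4.1645, 39) (0, 39)]  |A|=432.9007
4. ⊥bis P3·P2 via (9.38,11.95): [(0, 17.1073) (0, 0) (10.9922, 0) (13.4322, 9.722)]  |A|=168.3276
5. ⊥bis P3·P4 via (19.045,17.625): [(0, 17.1073) (0, 0) (10.9922, 0) (13.4322, 9.722)]  |A|=168.3276
6. ⊥bis P3·P5 via (5.695,6.09): [(0, 17.1073) (0, 10.0584) (11.5046, 2.0417) (13.4322, 9.722)]  |A|=99.247
7. ⊥bis P3·P6 via (9.52,17.795): [(0, 17.1073) (0, 10.0584) (11.5046, 2.0417) (13.4322, 9.722)]  |A|=99.247
8. ⊥bis P3·P7 via (7.115,21.975): [(0, 17.1073) (0, 10.0584) (11.5046, 2.0417) (13.4322, 9.722)]  |A|=99.247
9. canonical 4-gon: [(0, 17.1073) (0, 10.0584) (11.5046, 2.0417) (13.4322, 9.722)]
10. shoelace: 99.247

Area of P3's cell: 99.2470 (4 vertices)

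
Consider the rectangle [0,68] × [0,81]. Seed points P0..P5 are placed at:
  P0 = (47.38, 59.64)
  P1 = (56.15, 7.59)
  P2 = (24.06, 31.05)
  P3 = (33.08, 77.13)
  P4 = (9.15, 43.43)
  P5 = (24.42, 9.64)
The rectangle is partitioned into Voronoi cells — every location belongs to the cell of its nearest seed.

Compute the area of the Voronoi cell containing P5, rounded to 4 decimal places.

Area of P5's cell: 817.9608

1. box [0,68]×[0,81]: [(0, 0) (68, 0) (68, 81) (0, 81)]
2. ⊥bis P5·P0 via (35.9,34.64): [(0, 51.1253) (0, 0) (68, 0) (68, 19.8997)]  |A|=2414.8486
3. ⊥bis P5·P1 via (40.285,8.615): [(41.7916, 31.9346) (0, 51.1253) (0, 0) (39.7284, 0)]  |A|=1702.6589
4. ⊥bis P5·P2 via (24.24,20.345): [(41.0611, 20.6278) (0, 19.9374) (0, 0) (39.7284, 0)]  |A|=819.0819
5. ⊥bis P5·P3 via (28.75,43.385): [(41.0611, 20.6278) (0, 19.9374) (0, 0) (39.7284, 0)]  |A|=819.0819
6. ⊥bis P5·P4 via (16.785,26.535): [(41.0611, 20.6278) (2.2701, 19.9756) (0, 18.9497) (0, 0) (39.7284, 0)]  |A|=817.9608
7. canonical 5-gon: [(41.0611, 20.6278) (2.2701, 19.9756) (0, 18.9497) (0, 0) (39.7284, 0)]
8. shoelace: 817.9608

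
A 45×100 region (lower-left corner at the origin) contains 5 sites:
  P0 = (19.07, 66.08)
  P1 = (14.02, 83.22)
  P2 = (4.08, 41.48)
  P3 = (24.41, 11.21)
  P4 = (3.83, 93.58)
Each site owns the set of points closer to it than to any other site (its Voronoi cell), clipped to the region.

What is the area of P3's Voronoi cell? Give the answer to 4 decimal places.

1. box [0,45]×[0,100]: [(0, 0) (45, 0) (45, 100) (0, 100)]
2. ⊥bis P3·P0 via (21.74,38.645): [(0, 36.5292) (0, 0) (45, 0) (45, 40.9087)]  |A|=1742.3534
3. ⊥bis P3·P1 via (19.215,47.215): [(0, 36.5292) (0, 0) (45, 0) (45, 40.9087)]  |A|=1742.3534
4. ⊥bis P3·P2 via (14.245,26.345): [(34.3922, 39.8763) (0, 16.7777) (0, 0) (45, 0) (45, 40.9087)]  |A|=1402.7043
5. ⊥bis P3·P4 via (14.12,52.395): [(34.3922, 39.8763) (0, 16.7777) (0, 0) (45, 0) (45, 40.9087)]  |A|=1402.7043
6. canonical 5-gon: [(34.3922, 39.8763) (0, 16.7777) (0, 0) (45, 0) (45, 40.9087)]
7. shoelace: 1402.7043

Area of P3's cell: 1402.7043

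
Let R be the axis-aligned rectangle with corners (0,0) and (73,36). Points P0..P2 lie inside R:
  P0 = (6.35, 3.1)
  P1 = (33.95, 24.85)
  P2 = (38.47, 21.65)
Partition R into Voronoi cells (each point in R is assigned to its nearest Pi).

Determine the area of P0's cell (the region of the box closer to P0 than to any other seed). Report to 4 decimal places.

1. box [0,73]×[0,36]: [(0, 0) (73, 0) (73, 36) (0, 36)]
2. ⊥bis P0·P1 via (20.15,13.975): [(0, 0) (31.1629, 0) (2.7933, 36) (0, 36)]  |A|=611.2125
3. ⊥bis P0·P2 via (22.41,12.375): [(0, 0) (29.5568, 0) (25.1509, 7.629) (2.7933, 36) (0, 36)]  |A|=605.0861
4. canonical 5-gon: [(0, 0) (29.5568, 0) (25.1509, 7.629) (2.7933, 36) (0, 36)]
5. shoelace: 605.0861

Area of P0's cell: 605.0861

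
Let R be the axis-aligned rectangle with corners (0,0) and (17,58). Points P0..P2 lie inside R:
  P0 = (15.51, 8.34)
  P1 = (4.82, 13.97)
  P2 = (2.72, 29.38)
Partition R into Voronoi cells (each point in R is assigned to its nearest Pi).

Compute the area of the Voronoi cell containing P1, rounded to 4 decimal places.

1. box [0,17]×[0,58]: [(0, 0) (17, 0) (17, 58) (0, 58)]
2. ⊥bis P1·P0 via (10.165,11.155): [(0, 0) (4.2901, 0) (17, 24.133) (17, 58) (0, 58)]  |A|=832.636
3. ⊥bis P1·P2 via (3.77,21.675): [(0, 21.1612) (0, 0) (4.2901, 0) (16.6283, 23.4273)]  |A|=226.1906
4. canonical 4-gon: [(0, 21.1612) (0, 0) (4.2901, 0) (16.6283, 23.4273)]
5. shoelace: 226.1906

Area of P1's cell: 226.1906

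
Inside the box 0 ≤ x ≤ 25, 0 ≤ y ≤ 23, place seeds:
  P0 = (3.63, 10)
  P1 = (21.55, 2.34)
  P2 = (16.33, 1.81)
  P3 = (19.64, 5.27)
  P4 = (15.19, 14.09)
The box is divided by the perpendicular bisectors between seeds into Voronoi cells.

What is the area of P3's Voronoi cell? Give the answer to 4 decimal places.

1. box [0,25]×[0,23]: [(0, 0) (25, 0) (25, 23) (0, 23)]
2. ⊥bis P3·P0 via (11.635,7.635): [(9.3793, 0) (25, 0) (25, 23) (16.1744, 23)]  |A|=281.1318
3. ⊥bis P3·P1 via (20.595,3.805): [(9.3793, 0) (14.758, 0) (25, 6.6765) (25, 23) (16.1744, 23)]  |A|=246.9414
4. ⊥bis P3·P2 via (17.985,3.54): [(12.091, 9.1785) (18.878, 2.6857) (25, 6.6765) (25, 23) (16.1744, 23)]  |A|=199.7683
5. ⊥bis P3·P4 via (17.415,9.68): [(13.5861, 7.7482) (18.878, 2.6857) (25, 6.6765) (25, 13.5069)]  |A|=65.0363
6. canonical 4-gon: [(13.5861, 7.7482) (18.878, 2.6857) (25, 6.6765) (25, 13.5069)]
7. shoelace: 65.0363

Area of P3's cell: 65.0363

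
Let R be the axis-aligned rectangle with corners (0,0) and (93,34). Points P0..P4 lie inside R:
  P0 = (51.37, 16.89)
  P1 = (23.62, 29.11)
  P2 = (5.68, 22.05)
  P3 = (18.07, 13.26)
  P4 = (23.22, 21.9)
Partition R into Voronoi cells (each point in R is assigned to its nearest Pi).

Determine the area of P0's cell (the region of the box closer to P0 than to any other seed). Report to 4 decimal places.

Area of P0's cell: 1886.0090

1. box [0,93]×[0,34]: [(0, 0) (93, 0) (93, 34) (0, 34)]
2. ⊥bis P0·P1 via (37.495,23): [(27.3667, 0) (93, 0) (93, 34) (42.339, 34)]  |A|=1977.0035
3. ⊥bis P0·P2 via (28.525,19.47): [(27.3667, 0) (93, 0) (93, 34) (42.339, 34)]  |A|=1977.0035
4. ⊥bis P0·P3 via (34.72,15.075): [(34.5782, 16.3762) (36.3633, 0) (93, 0) (93, 34) (42.339, 34)]  |A|=1903.3383
5. ⊥bis P0·P4 via (37.295,19.395): [(38.2361, 24.683) (35.4061, 8.7815) (36.3633, 0) (93, 0) (93, 34) (42.339, 34)]  |A|=1886.009
6. canonical 6-gon: [(38.2361, 24.683) (35.4061, 8.7815) (36.3633, 0) (93, 0) (93, 34) (42.339, 34)]
7. shoelace: 1886.009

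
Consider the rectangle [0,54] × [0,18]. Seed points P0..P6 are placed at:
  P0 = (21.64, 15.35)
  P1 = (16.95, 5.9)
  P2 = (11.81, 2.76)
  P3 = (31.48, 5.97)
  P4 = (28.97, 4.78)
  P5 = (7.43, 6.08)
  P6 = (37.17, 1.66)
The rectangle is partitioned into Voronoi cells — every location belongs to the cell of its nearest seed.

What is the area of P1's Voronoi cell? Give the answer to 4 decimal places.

Area of P1's cell: 103.1065

1. box [0,54]×[0,18]: [(0, 0) (54, 0) (54, 18) (0, 18)]
2. ⊥bis P1·P0 via (19.295,10.625): [(0, 0) (40.7036, 0) (4.4349, 18) (0, 18)]  |A|=406.2466
3. ⊥bis P1·P2 via (14.38,4.33): [(17.0252, 0) (40.7036, 0) (6.7227, 16.8646)]  |A|=199.6634
4. ⊥bis P1·P3 via (24.215,5.935): [(17.0252, 0) (24.2436, 0) (24.2041, 8.1886) (6.7227, 16.8646)]  |A|=132.2712
5. ⊥bis P1·P4 via (22.96,5.34): [(17.0252, 0) (22.4624, 0) (23.2687, 8.6529) (6.7227, 16.8646)]  |A|=120.7442
6. ⊥bis P1·P5 via (12.19,5.99): [(12.2253, 7.8571) (17.0252, 0) (22.4624, 0) (23.2687, 8.6529) (12.3429, 14.0753)]  |A|=103.1065
7. ⊥bis P1·P6 via (27.06,3.78): [(12.2253, 7.8571) (17.0252, 0) (22.4624, 0) (23.2687, 8.6529) (12.3429, 14.0753)]  |A|=103.1065
8. canonical 5-gon: [(12.2253, 7.8571) (17.0252, 0) (22.4624, 0) (23.2687, 8.6529) (12.3429, 14.0753)]
9. shoelace: 103.1065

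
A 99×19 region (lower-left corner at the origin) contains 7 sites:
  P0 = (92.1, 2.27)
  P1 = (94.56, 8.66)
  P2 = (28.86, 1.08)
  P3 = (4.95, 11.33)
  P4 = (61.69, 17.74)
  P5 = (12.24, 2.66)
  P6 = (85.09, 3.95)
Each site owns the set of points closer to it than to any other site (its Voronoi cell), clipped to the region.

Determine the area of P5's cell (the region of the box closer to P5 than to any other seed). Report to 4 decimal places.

Area of P5's cell: 184.5421

1. box [0,99]×[0,19]: [(0, 0) (99, 0) (99, 19) (0, 19)]
2. ⊥bis P5·P0 via (52.17,2.465): [(0, 0) (52.158, 0) (52.2507, 19) (0, 19)]  |A|=991.8828
3. ⊥bis P5·P1 via (53.4,5.66): [(0, 0) (52.158, 0) (52.2507, 19) (0, 19)]  |A|=991.8828
4. ⊥bis P5·P2 via (20.55,1.87): [(0, 0) (20.3722, 0) (22.1785, 19) (0, 19)]  |A|=404.2317
5. ⊥bis P5·P3 via (8.595,6.995): [(0.2758, 0) (20.3722, 0) (22.1182, 18.3657)]  |A|=184.5421
6. ⊥bis P5·P4 via (36.965,10.2): [(0.2758, 0) (20.3722, 0) (22.1182, 18.3657)]  |A|=184.5421
7. ⊥bis P5·P6 via (48.665,3.305): [(0.2758, 0) (20.3722, 0) (22.1182, 18.3657)]  |A|=184.5421
8. canonical 3-gon: [(0.2758, 0) (20.3722, 0) (22.1182, 18.3657)]
9. shoelace: 184.5421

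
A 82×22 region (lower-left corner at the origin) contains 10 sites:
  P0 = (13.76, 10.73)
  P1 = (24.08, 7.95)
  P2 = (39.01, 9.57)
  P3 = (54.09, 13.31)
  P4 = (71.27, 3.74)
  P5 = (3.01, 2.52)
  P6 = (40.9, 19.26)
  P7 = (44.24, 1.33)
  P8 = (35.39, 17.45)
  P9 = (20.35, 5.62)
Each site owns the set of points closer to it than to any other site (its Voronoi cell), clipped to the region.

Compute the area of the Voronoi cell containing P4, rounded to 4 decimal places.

Area of P4's cell: 394.7071

1. box [0,82]×[0,22]: [(0, 0) (82, 0) (82, 22) (0, 22)]
2. ⊥bis P4·P0 via (42.515,7.235): [(41.6356, 0) (82, 0) (82, 22) (44.3096, 22)]  |A|=858.6025
3. ⊥bis P4·P1 via (47.675,5.845): [(47.1535, 0) (82, 0) (82, 22) (49.1162, 22)]  |A|=745.0323
4. ⊥bis P4·P2 via (55.14,6.655): [(53.9373, 0) (82, 0) (82, 22) (57.9131, 22)]  |A|=573.6451
5. ⊥bis P4·P3 via (62.68,8.525): [(57.9312, 0) (82, 0) (82, 22) (70.1862, 22)]  |A|=394.709
6. ⊥bis P4·P5 via (37.14,3.13): [(57.9312, 0) (82, 0) (82, 22) (70.1862, 22)]  |A|=394.709
7. ⊥bis P4·P6 via (56.085,11.5): [(57.9312, 0) (82, 0) (82, 22) (70.1862, 22)]  |A|=394.709
8. ⊥bis P4·P7 via (57.755,2.535): [(57.9741, 0.0771) (57.981, 0) (82, 0) (82, 22) (70.1862, 22)]  |A|=394.7071
9. ⊥bis P4·P8 via (53.33,10.595): [(57.9741, 0.0771) (57.981, 0) (82, 0) (82, 22) (70.1862, 22)]  |A|=394.7071
10. ⊥bis P4·P9 via (45.81,4.68): [(57.9741, 0.0771) (57.981, 0) (82, 0) (82, 22) (70.1862, 22)]  |A|=394.7071
11. canonical 5-gon: [(57.9741, 0.0771) (57.981, 0) (82, 0) (82, 22) (70.1862, 22)]
12. shoelace: 394.7071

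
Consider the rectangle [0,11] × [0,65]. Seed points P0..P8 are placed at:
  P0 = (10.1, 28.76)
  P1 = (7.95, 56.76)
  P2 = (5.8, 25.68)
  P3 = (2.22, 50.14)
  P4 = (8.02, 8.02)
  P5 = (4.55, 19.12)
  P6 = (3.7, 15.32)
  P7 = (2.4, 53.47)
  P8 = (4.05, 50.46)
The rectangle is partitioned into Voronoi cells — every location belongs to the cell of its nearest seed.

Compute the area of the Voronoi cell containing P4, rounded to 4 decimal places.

1. box [0,11]×[0,65]: [(0, 0) (11, 0) (11, 65) (0, 65)]
2. ⊥bis P4·P0 via (9.06,18.39): [(0, 19.2986) (0, 0) (11, 0) (11, 18.1954)]  |A|=206.2173
3. ⊥bis P4·P1 via (7.985,32.39): [(0, 19.2986) (0, 0) (11, 0) (11, 18.1954)]  |A|=206.2173
4. ⊥bis P4·P2 via (6.91,16.85): [(0, 15.9814) (0, 0) (11, 0) (11, 17.3641)]  |A|=183.4003
5. ⊥bis P4·P3 via (5.12,29.08): [(0, 15.9814) (0, 0) (11, 0) (11, 17.3641)]  |A|=183.4003
6. ⊥bis P4·P5 via (6.285,13.57): [(0, 11.6052) (0, 0) (11, 0) (11, 15.044)]  |A|=146.5706
7. ⊥bis P4·P6 via (5.86,11.67): [(0, 8.2022) (0, 0) (11, 0) (11, 14.7118)]  |A|=126.0265
8. ⊥bis P4·P7 via (5.21,30.745): [(0, 8.2022) (0, 0) (11, 0) (11, 14.7118)]  |A|=126.0265
9. ⊥bis P4·P8 via (6.035,29.24): [(0, 8.2022) (0, 0) (11, 0) (11, 14.7118)]  |A|=126.0265
10. canonical 4-gon: [(0, 8.2022) (0, 0) (11, 0) (11, 14.7118)]
11. shoelace: 126.0265

Area of P4's cell: 126.0265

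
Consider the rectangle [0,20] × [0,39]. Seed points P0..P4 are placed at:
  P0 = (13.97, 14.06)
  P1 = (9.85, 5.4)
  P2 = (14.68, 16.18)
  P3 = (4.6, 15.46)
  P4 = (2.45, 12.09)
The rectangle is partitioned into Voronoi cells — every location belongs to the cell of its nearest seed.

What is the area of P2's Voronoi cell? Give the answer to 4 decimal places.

1. box [0,20]×[0,39]: [(0, 0) (20, 0) (20, 39) (0, 39)]
2. ⊥bis P2·P0 via (14.325,15.12): [(0, 19.9175) (20, 13.2194) (20, 39) (0, 39)]  |A|=448.6307
3. ⊥bis P2·P1 via (12.265,10.79): [(0, 19.9175) (20, 13.2194) (20, 39) (0, 39)]  |A|=448.6307
4. ⊥bis P2·P3 via (9.64,15.82): [(9.5764, 16.7103) (20, 13.2194) (20, 39) (7.9843, 39)]  |A|=268.2764
5. ⊥bis P2·P4 via (8.565,14.135): [(9.5764, 16.7103) (20, 13.2194) (20, 39) (7.9843, 39)]  |A|=268.2764
6. canonical 4-gon: [(9.5764, 16.7103) (20, 13.2194) (20, 39) (7.9843, 39)]
7. shoelace: 268.2764

Area of P2's cell: 268.2764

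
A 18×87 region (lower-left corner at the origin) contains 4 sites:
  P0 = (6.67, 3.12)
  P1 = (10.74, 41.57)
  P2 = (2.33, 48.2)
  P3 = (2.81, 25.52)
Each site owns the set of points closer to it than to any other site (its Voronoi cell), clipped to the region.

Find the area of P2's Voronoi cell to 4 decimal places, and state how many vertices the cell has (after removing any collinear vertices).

1. box [0,18]×[0,87]: [(0, 0) (18, 0) (18, 87) (0, 87)]
2. ⊥bis P2·P0 via (4.5,25.66): [(0, 25.2268) (18, 26.9597) (18, 87) (0, 87)]  |A|=1096.3219
3. ⊥bis P2·P1 via (6.535,44.885): [(0, 36.5955) (18, 59.4281) (18, 87) (0, 87)]  |A|=701.7877
4. ⊥bis P2·P3 via (2.57,36.86): [(0, 36.8056) (0.1684, 36.8092) (18, 59.4281) (18, 87) (0, 87)]  |A|=701.77
5. canonical 5-gon: [(0, 36.8056) (0.1684, 36.8092) (18, 59.4281) (18, 87) (0, 87)]
6. shoelace: 701.77

Area of P2's cell: 701.7700 (5 vertices)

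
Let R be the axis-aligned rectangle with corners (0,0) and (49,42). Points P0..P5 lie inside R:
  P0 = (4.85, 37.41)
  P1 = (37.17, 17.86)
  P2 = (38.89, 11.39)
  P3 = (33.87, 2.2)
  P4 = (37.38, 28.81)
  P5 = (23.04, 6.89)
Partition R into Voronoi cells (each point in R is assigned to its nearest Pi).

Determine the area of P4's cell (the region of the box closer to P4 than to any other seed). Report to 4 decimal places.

1. box [0,49]×[0,42]: [(0, 0) (49, 0) (49, 42) (0, 42)]
2. ⊥bis P4·P0 via (21.115,33.11): [(12.3617, 0) (49, 0) (49, 42) (23.4653, 42)]  |A|=1305.6346
3. ⊥bis P4·P1 via (37.275,23.335): [(18.6253, 23.6927) (49, 23.1101) (49, 42) (23.4653, 42)]  |A|=520.6232
4. ⊥bis P4·P2 via (38.135,20.1): [(18.6253, 23.6927) (49, 23.1101) (49, 42) (23.4653, 42)]  |A|=520.6232
5. ⊥bis P4·P3 via (35.625,15.505): [(18.6253, 23.6927) (49, 23.1101) (49, 42) (23.4653, 42)]  |A|=520.6232
6. ⊥bis P4·P5 via (30.21,17.85): [(19.0166, 25.1727) (21.3591, 23.6402) (49, 23.1101) (49, 42) (23.4653, 42)]  |A|=518.5899
7. canonical 5-gon: [(19.0166, 25.1727) (21.3591, 23.6402) (49, 23.1101) (49, 42) (23.4653, 42)]
8. shoelace: 518.5899

Area of P4's cell: 518.5899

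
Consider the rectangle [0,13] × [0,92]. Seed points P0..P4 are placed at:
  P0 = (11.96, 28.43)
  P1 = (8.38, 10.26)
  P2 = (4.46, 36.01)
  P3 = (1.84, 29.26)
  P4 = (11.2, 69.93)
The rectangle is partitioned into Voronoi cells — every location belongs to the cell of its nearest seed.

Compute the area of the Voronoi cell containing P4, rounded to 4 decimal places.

1. box [0,13]×[0,92]: [(0, 0) (13, 0) (13, 92) (0, 92)]
2. ⊥bis P4·P0 via (11.58,49.18): [(0, 48.9679) (13, 49.206) (13, 92) (0, 92)]  |A|=557.8694
3. ⊥bis P4·P1 via (9.79,40.095): [(0, 48.9679) (13, 49.206) (13, 92) (0, 92)]  |A|=557.8694
4. ⊥bis P4·P2 via (7.83,52.97): [(0, 54.5258) (13, 51.9427) (13, 92) (0, 92)]  |A|=503.9544
5. ⊥bis P4·P3 via (6.52,49.595): [(0, 54.5258) (13, 51.9427) (13, 92) (0, 92)]  |A|=503.9544
6. canonical 4-gon: [(0, 54.5258) (13, 51.9427) (13, 92) (0, 92)]
7. shoelace: 503.9544

Area of P4's cell: 503.9544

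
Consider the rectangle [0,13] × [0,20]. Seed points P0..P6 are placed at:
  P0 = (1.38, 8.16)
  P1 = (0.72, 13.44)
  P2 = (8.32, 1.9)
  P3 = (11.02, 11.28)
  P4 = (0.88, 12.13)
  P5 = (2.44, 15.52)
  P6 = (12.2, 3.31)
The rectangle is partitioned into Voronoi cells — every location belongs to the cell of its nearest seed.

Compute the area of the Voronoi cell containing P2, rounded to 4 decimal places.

Area of P2's cell: 45.5253

1. box [0,13]×[0,20]: [(0, 0) (13, 0) (13, 20) (0, 20)]
2. ⊥bis P2·P0 via (4.85,5.03): [(0.3129, 0) (13, 0) (13, 14.0653)]  |A|=89.2243
3. ⊥bis P2·P1 via (4.52,7.67): [(11.199, 12.0686) (0.3129, 0) (13, 0) (13, 13.2547)]  |A|=88.4944
4. ⊥bis P2·P3 via (9.67,6.59): [(6.9606, 7.3699) (0.3129, 0) (13, 0) (13, 5.6315)]  |A|=63.7567
5. ⊥bis P2·P4 via (4.6,7.015): [(6.9606, 7.3699) (0.3129, 0) (13, 0) (13, 5.6315)]  |A|=63.7567
6. ⊥bis P2·P5 via (5.38,8.71): [(6.9606, 7.3699) (0.3129, 0) (13, 0) (13, 5.6315)]  |A|=63.7567
7. ⊥bis P2·P6 via (10.26,2.605): [(8.7116, 6.8659) (6.9606, 7.3699) (0.3129, 0) (11.2067, 0)]  |A|=45.5253
8. canonical 4-gon: [(8.7116, 6.8659) (6.9606, 7.3699) (0.3129, 0) (11.2067, 0)]
9. shoelace: 45.5253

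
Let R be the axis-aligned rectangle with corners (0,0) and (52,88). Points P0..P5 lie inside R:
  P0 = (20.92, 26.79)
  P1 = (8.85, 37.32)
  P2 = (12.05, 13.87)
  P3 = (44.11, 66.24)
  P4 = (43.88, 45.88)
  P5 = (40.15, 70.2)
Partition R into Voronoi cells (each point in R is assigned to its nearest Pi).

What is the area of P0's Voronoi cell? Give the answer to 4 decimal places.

1. box [0,52]×[0,88]: [(0, 0) (52, 0) (52, 88) (0, 88)]
2. ⊥bis P0·P1 via (14.885,32.055): [(0, 14.9931) (0, 0) (52, 0) (52, 74.598)]  |A|=2329.3689
3. ⊥bis P0·P2 via (16.485,20.33): [(9.087, 25.409) (46.0976, 0) (52, 0) (52, 74.598)]  |A|=1675.6015
4. ⊥bis P0·P3 via (32.515,46.515): [(29.2001, 48.4636) (9.087, 25.409) (46.0976, 0) (52, 0) (52, 35.0611)]  |A|=1224.8816
5. ⊥bis P0·P4 via (32.4,36.335): [(25.6751, 44.4232) (9.087, 25.409) (46.0976, 0) (52, 0) (52, 12.7616)]  |A|=861.6835
6. ⊥bis P0·P5 via (30.535,48.495): [(25.6751, 44.4232) (9.087, 25.409) (46.0976, 0) (52, 0) (52, 12.7616)]  |A|=861.6835
7. canonical 5-gon: [(25.6751, 44.4232) (9.087, 25.409) (46.0976, 0) (52, 0) (52, 12.7616)]
8. shoelace: 861.6835

Area of P0's cell: 861.6835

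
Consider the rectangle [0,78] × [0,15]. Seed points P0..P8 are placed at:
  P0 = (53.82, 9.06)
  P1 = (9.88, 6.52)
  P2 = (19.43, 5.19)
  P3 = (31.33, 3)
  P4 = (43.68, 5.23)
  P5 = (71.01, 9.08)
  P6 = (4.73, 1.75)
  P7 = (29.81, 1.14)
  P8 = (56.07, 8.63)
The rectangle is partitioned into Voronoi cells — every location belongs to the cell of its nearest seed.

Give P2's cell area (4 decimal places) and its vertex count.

Area of P2's cell: 163.1009 (5 vertices)

1. box [0,78]×[0,15]: [(0, 0) (78, 0) (78, 15) (0, 15)]
2. ⊥bis P2·P0 via (36.625,7.125): [(0, 0) (37.4268, 0) (35.7388, 15) (0, 15)]  |A|=548.742
3. ⊥bis P2·P1 via (14.655,5.855): [(13.8396, 0) (37.4268, 0) (35.7388, 15) (15.9286, 15)]  |A|=325.4806
4. ⊥bis P2·P3 via (25.38,4.095): [(13.8396, 0) (24.6264, 0) (27.3869, 15) (15.9286, 15)]  |A|=166.8381
5. ⊥bis P2·P4 via (31.555,5.21): [(13.8396, 0) (24.6264, 0) (27.3869, 15) (15.9286, 15)]  |A|=166.8381
6. ⊥bis P2·P5 via (45.22,7.135): [(13.8396, 0) (24.6264, 0) (27.3869, 15) (15.9286, 15)]  |A|=166.8381
7. ⊥bis P2·P6 via (12.08,3.47): [(13.8396, 0) (24.6264, 0) (27.3869, 15) (15.9286, 15)]  |A|=166.8381
8. ⊥bis P2·P7 via (24.62,3.165): [(13.8396, 0) (23.3851, 0) (25.7346, 6.0216) (27.3869, 15) (15.9286, 15)]  |A|=163.1009
9. ⊥bis P2·P8 via (37.75,6.91): [(13.8396, 0) (23.3851, 0) (25.7346, 6.0216) (27.3869, 15) (15.9286, 15)]  |A|=163.1009
10. canonical 5-gon: [(13.8396, 0) (23.3851, 0) (25.7346, 6.0216) (27.3869, 15) (15.9286, 15)]
11. shoelace: 163.1009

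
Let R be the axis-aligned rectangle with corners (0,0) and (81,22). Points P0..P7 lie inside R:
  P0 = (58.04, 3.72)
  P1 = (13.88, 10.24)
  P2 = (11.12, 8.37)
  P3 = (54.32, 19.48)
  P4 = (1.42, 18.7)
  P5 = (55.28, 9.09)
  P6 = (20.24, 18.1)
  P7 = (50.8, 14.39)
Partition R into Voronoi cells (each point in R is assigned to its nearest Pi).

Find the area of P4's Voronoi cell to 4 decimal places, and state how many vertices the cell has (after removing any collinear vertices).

Area of P4's cell: 98.8945 (5 vertices)

1. box [0,81]×[0,22]: [(0, 0) (81, 0) (81, 22) (0, 22)]
2. ⊥bis P4·P0 via (29.73,11.21): [(0, 0) (26.7642, 0) (32.5847, 22) (0, 22)]  |A|=652.8377
3. ⊥bis P4·P1 via (7.65,14.47): [(0, 3.203) (12.7627, 22) (0, 22)]  |A|=119.95
4. ⊥bis P4·P2 via (6.27,13.535): [(0, 7.6474) (8.326, 15.4656) (12.7627, 22) (0, 22)]  |A|=101.448
5. ⊥bis P4·P3 via (27.87,19.09): [(0, 7.6474) (8.326, 15.4656) (12.7627, 22) (0, 22)]  |A|=101.448
6. ⊥bis P4·P5 via (28.35,13.895): [(0, 7.6474) (8.326, 15.4656) (12.7627, 22) (0, 22)]  |A|=101.448
7. ⊥bis P4·P6 via (10.83,18.4): [(0, 7.6474) (8.326, 15.4656) (10.8552, 19.1907) (10.9448, 22) (0, 22)]  |A|=98.8945
8. ⊥bis P4·P7 via (26.11,16.545): [(0, 7.6474) (8.326, 15.4656) (10.8552, 19.1907) (10.9448, 22) (0, 22)]  |A|=98.8945
9. canonical 5-gon: [(0, 7.6474) (8.326, 15.4656) (10.8552, 19.1907) (10.9448, 22) (0, 22)]
10. shoelace: 98.8945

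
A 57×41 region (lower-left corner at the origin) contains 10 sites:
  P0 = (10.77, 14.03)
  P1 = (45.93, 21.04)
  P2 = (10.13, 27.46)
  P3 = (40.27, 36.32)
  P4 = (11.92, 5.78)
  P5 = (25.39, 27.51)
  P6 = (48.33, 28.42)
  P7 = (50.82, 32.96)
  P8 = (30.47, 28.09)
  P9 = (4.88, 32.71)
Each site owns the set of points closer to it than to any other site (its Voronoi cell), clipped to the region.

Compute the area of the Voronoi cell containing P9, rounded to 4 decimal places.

Area of P9's cell: 169.4643

1. box [0,57]×[0,41]: [(0, 0) (57, 0) (57, 41) (0, 41)]
2. ⊥bis P9·P0 via (7.825,23.37): [(0, 20.9027) (57, 38.8754) (57, 41) (0, 41)]  |A|=633.3245
3. ⊥bis P9·P1 via (25.405,26.875): [(0, 20.9027) (26.0415, 29.1138) (29.4206, 41) (0, 41)]  |A|=436.5304
4. ⊥bis P9·P2 via (7.505,30.085): [(0, 22.58) (18.42, 41) (0, 41)]  |A|=169.6482
5. ⊥bis P9·P3 via (22.575,34.515): [(0, 22.58) (18.42, 41) (0, 41)]  |A|=169.6482
6. ⊥bis P9·P4 via (8.4,19.245): [(0, 22.58) (18.42, 41) (0, 41)]  |A|=169.6482
7. ⊥bis P9·P5 via (15.135,30.11): [(0, 22.58) (17.718, 40.298) (17.896, 41) (0, 41)]  |A|=169.4643
8. ⊥bis P9·P6 via (26.605,30.565): [(0, 22.58) (17.718, 40.298) (17.896, 41) (0, 41)]  |A|=169.4643
9. ⊥bis P9·P7 via (27.85,32.835): [(0, 22.58) (17.718, 40.298) (17.896, 41) (0, 41)]  |A|=169.4643
10. ⊥bis P9·P8 via (17.675,30.4): [(0, 22.58) (17.718, 40.298) (17.896, 41) (0, 41)]  |A|=169.4643
11. canonical 4-gon: [(0, 22.58) (17.718, 40.298) (17.896, 41) (0, 41)]
12. shoelace: 169.4643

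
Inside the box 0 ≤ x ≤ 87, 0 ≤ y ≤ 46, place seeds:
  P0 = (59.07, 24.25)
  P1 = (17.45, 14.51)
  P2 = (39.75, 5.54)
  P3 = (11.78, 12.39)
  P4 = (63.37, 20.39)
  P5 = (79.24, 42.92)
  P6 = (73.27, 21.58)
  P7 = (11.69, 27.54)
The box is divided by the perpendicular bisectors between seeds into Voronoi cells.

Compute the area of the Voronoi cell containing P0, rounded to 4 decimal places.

Area of P0's cell: 747.2039

1. box [0,87]×[0,46]: [(0, 0) (87, 0) (87, 46) (0, 46)]
2. ⊥bis P0·P1 via (38.26,19.38): [(42.7953, 0) (87, 0) (87, 46) (32.0303, 46)]  |A|=2281.0094
3. ⊥bis P0·P2 via (49.41,14.895): [(36.091, 28.6482) (63.8347, 0) (87, 0) (87, 46) (32.0303, 46)]  |A|=1979.6394
4. ⊥bis P0·P3 via (35.425,18.32): [(36.091, 28.6482) (63.8347, 0) (87, 0) (87, 46) (32.0303, 46)]  |A|=1979.6394
5. ⊥bis P0·P4 via (61.22,22.32): [(36.091, 28.6482) (52.0799, 12.138) (82.4769, 46) (32.0303, 46)]  |A|=959.3068
6. ⊥bis P0·P5 via (69.155,33.585): [(36.091, 28.6482) (52.0799, 12.138) (70.2603, 32.3908) (57.6633, 46) (32.0303, 46)]  |A|=790.4605
7. ⊥bis P0·P6 via (66.17,22.915): [(36.091, 28.6482) (52.0799, 12.138) (67.34, 29.1377) (68.3415, 34.4638) (57.6633, 46) (32.0303, 46)]  |A|=784.3124
8. ⊥bis P0·P7 via (35.38,25.895): [(35.6901, 30.3613) (36.091, 28.6482) (52.0799, 12.138) (67.34, 29.1377) (68.3415, 34.4638) (57.6633, 46) (36.7761, 46)]  |A|=747.2039
9. canonical 7-gon: [(35.6901, 30.3613) (36.091, 28.6482) (52.0799, 12.138) (67.34, 29.1377) (68.3415, 34.4638) (57.6633, 46) (36.7761, 46)]
10. shoelace: 747.2039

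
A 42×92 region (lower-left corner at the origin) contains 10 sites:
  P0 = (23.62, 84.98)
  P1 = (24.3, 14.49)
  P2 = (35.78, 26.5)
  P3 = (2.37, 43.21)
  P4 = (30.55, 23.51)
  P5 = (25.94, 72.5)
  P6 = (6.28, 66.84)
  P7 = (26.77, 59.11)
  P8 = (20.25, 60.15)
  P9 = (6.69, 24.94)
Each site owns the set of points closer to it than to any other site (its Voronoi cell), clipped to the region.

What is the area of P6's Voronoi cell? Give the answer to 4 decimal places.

1. box [0,42]×[0,92]: [(0, 0) (42, 0) (42, 92) (0, 92)]
2. ⊥bis P6·P0 via (14.95,75.91): [(0, 90.2007) (0, 0) (42, 0) (42, 50.0529)]  |A|=2945.3262
3. ⊥bis P6·P1 via (15.29,40.665): [(0, 90.2007) (0, 35.4019) (42, 49.8592) (42, 50.0529)]  |A|=1154.845
4. ⊥bis P6·P2 via (21.03,46.67): [(34.916, 56.8246) (0, 90.2007) (0, 35.4019) (10.6204, 39.0576)]  |A|=1006.6132
5. ⊥bis P6·P3 via (4.325,55.025): [(27.2646, 51.2292) (34.916, 56.8246) (0, 90.2007) (0, 55.7406)]  |A|=695.1389
6. ⊥bis P6·P4 via (18.415,45.175): [(27.2646, 51.2292) (34.916, 56.8246) (0, 90.2007) (0, 55.7406)]  |A|=695.1389
7. ⊥bis P6·P5 via (16.11,69.67): [(21.1266, 52.2449) (14.0719, 76.7494) (0, 90.2007) (0, 55.7406)]  |A|=488.9764
8. ⊥bis P6·P7 via (16.525,62.975): [(12.9852, 53.592) (17.3828, 65.2488) (14.0719, 76.7494) (0, 90.2007) (0, 55.7406)]  |A|=438.5629
9. ⊥bis P6·P8 via (13.265,63.495): [(8.8503, 54.2762) (16.1521, 69.5238) (14.0719, 76.7494) (0, 90.2007) (0, 55.7406)]  |A|=387.9681
10. ⊥bis P6·P9 via (6.485,45.89): [(8.8503, 54.2762) (16.1521, 69.5238) (14.0719, 76.7494) (0, 90.2007) (0, 55.7406)]  |A|=387.9681
11. canonical 5-gon: [(8.8503, 54.2762) (16.1521, 69.5238) (14.0719, 76.7494) (0, 90.2007) (0, 55.7406)]
12. shoelace: 387.9681

Area of P6's cell: 387.9681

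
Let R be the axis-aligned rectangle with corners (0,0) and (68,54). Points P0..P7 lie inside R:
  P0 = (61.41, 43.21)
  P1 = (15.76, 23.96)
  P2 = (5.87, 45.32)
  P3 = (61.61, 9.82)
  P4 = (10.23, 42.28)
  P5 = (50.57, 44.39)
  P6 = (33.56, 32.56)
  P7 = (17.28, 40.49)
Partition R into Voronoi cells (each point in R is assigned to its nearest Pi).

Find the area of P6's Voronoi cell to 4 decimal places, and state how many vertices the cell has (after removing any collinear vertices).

Area of P6's cell: 632.3214 (4 vertices)

1. box [0,68]×[0,54]: [(0, 0) (68, 0) (68, 54) (0, 54)]
2. ⊥bis P6·P0 via (47.485,37.885): [(0, 0) (61.9724, 0) (41.3225, 54) (0, 54)]  |A|=2788.9643
3. ⊥bis P6·P1 via (24.66,28.26): [(38.3137, 0) (61.9724, 0) (41.3225, 54) (12.2238, 54)]  |A|=1424.451
4. ⊥bis P6·P2 via (19.715,38.94): [(19.61, 38.7122) (38.3137, 0) (61.9724, 0) (41.3225, 54) (26.6549, 54)]  |A|=1314.1416
5. ⊥bis P6·P3 via (47.585,21.19): [(19.61, 38.7122) (35.361, 6.1115) (51.8551, 26.4572) (41.3225, 54) (26.6549, 54)]  |A|=920.7301
6. ⊥bis P6·P4 via (21.895,37.42): [(21.1261, 35.5744) (35.361, 6.1115) (51.8551, 26.4572) (41.3225, 54) (28.8027, 54)]  |A|=878.3013
7. ⊥bis P6·P5 via (42.065,38.475): [(21.1261, 35.5744) (35.361, 6.1115) (51.0843, 25.5064) (31.2678, 54) (28.8027, 54)]  |A|=719.4319
8. ⊥bis P6·P7 via (25.42,36.525): [(23.0337, 31.626) (35.361, 6.1115) (51.0843, 25.5064) (32.8347, 51.747)]  |A|=632.3214
9. canonical 4-gon: [(23.0337, 31.626) (35.361, 6.1115) (51.0843, 25.5064) (32.8347, 51.747)]
10. shoelace: 632.3214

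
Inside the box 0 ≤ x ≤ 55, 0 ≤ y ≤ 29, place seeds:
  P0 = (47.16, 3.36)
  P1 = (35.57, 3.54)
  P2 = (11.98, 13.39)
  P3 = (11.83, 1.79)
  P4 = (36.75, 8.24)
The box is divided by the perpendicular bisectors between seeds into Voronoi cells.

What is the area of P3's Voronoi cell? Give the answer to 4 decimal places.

Area of P3's cell: 179.3213

1. box [0,55]×[0,29]: [(0, 0) (55, 0) (55, 29) (0, 29)]
2. ⊥bis P3·P0 via (29.495,2.575): [(0, 0) (29.6094, 0) (28.3207, 29) (0, 29)]  |A|=839.9872
3. ⊥bis P3·P1 via (23.7,2.665): [(0, 0) (23.8965, 0) (21.7587, 29) (0, 29)]  |A|=661.9998
4. ⊥bis P3·P2 via (11.905,7.59): [(0, 7.7439) (0, 0) (23.8965, 0) (23.3479, 7.442)]  |A|=179.3213
5. ⊥bis P3·P4 via (24.29,5.015): [(0, 7.7439) (0, 0) (23.8965, 0) (23.3479, 7.442)]  |A|=179.3213
6. canonical 4-gon: [(0, 7.7439) (0, 0) (23.8965, 0) (23.3479, 7.442)]
7. shoelace: 179.3213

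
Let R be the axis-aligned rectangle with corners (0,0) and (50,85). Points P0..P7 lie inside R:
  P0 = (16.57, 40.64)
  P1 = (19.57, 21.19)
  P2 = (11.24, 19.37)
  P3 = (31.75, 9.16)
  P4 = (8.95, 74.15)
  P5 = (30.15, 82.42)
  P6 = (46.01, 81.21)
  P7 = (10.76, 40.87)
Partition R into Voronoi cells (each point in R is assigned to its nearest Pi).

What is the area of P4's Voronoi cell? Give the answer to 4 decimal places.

Area of P4's cell: 593.4216

1. box [0,50]×[0,85]: [(0, 0) (50, 0) (50, 85) (0, 85)]
2. ⊥bis P4·P0 via (12.76,57.395): [(0, 54.4934) (50, 65.8632) (50, 85) (0, 85)]  |A|=1241.0844
3. ⊥bis P4·P1 via (14.26,47.67): [(0, 54.4934) (50, 65.8632) (50, 85) (0, 85)]  |A|=1241.0844
4. ⊥bis P4·P2 via (10.095,46.76): [(0, 54.4934) (50, 65.8632) (50, 85) (0, 85)]  |A|=1241.0844
5. ⊥bis P4·P3 via (20.35,41.655): [(0, 54.4934) (50, 65.8632) (50, 85) (0, 85)]  |A|=1241.0844
6. ⊥bis P4·P5 via (19.55,78.285): [(0, 54.4934) (26.4819, 60.5153) (16.9305, 85) (0, 85)]  |A|=611.2048
7. ⊥bis P4·P6 via (27.48,77.68): [(0, 54.4934) (26.4819, 60.5153) (16.9305, 85) (0, 85)]  |A|=611.2048
8. ⊥bis P4·P7 via (9.855,57.51): [(0, 56.974) (14.3379, 57.7538) (26.4819, 60.5153) (16.9305, 85) (0, 85)]  |A|=593.4216
9. canonical 5-gon: [(0, 56.974) (14.3379, 57.7538) (26.4819, 60.5153) (16.9305, 85) (0, 85)]
10. shoelace: 593.4216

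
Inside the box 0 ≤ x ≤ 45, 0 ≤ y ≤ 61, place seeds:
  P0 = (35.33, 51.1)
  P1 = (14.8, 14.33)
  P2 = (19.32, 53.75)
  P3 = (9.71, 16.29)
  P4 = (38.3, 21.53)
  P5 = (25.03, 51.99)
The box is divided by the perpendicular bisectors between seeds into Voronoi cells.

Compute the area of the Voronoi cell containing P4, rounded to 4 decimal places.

Area of P4's cell: 655.2412

1. box [0,45]×[0,61]: [(0, 0) (45, 0) (45, 61) (0, 61)]
2. ⊥bis P4·P0 via (36.815,36.315): [(0, 32.6173) (0, 0) (45, 0) (45, 37.1371)]  |A|=1569.4743
3. ⊥bis P4·P1 via (26.55,17.93): [(21.3918, 34.7659) (32.0434, 0) (45, 0) (45, 37.1371)]  |A|=663.5937
4. ⊥bis P4·P2 via (28.81,37.64): [(24.4529, 35.0734) (21.78, 33.4988) (32.0434, 0) (45, 0) (45, 37.1371)]  |A|=661.5946
5. ⊥bis P4·P3 via (24.005,18.91): [(24.4529, 35.0734) (21.78, 33.4988) (32.0434, 0) (45, 0) (45, 37.1371)]  |A|=661.5946
6. ⊥bis P4·P5 via (31.665,36.76): [(28.7944, 35.5094) (22.0625, 32.5766) (32.0434, 0) (45, 0) (45, 37.1371)]  |A|=655.2412
7. canonical 5-gon: [(28.7944, 35.5094) (22.0625, 32.5766) (32.0434, 0) (45, 0) (45, 37.1371)]
8. shoelace: 655.2412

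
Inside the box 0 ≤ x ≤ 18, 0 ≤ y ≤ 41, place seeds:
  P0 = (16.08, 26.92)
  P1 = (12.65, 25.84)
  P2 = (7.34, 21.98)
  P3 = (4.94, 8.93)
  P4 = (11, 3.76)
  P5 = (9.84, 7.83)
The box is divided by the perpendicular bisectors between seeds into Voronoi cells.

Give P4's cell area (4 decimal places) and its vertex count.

Area of P4's cell: 81.7513 (4 vertices)

1. box [0,18]×[0,41]: [(0, 0) (18, 0) (18, 41) (0, 41)]
2. ⊥bis P4·P0 via (13.54,15.34): [(0, 18.3099) (0, 0) (18, 0) (18, 14.3617)]  |A|=294.0448
3. ⊥bis P4·P1 via (11.825,14.8): [(0, 15.6837) (0, 0) (18, 0) (18, 14.3386)]  |A|=270.1999
4. ⊥bis P4·P2 via (9.17,12.87): [(16.8926, 14.4213) (0, 11.0279) (0, 0) (18, 0) (18, 14.3386)]  |A|=230.8763
5. ⊥bis P4·P3 via (7.97,6.345): [(16.8926, 14.4213) (14.4398, 13.9286) (2.5569, 0) (18, 0) (18, 14.3386)]  |A|=133.4488
6. ⊥bis P4·P5 via (10.42,5.795): [(6.5629, 4.6957) (2.5569, 0) (18, 0) (18, 7.9554)]  |A|=81.7513
7. canonical 4-gon: [(6.5629, 4.6957) (2.5569, 0) (18, 0) (18, 7.9554)]
8. shoelace: 81.7513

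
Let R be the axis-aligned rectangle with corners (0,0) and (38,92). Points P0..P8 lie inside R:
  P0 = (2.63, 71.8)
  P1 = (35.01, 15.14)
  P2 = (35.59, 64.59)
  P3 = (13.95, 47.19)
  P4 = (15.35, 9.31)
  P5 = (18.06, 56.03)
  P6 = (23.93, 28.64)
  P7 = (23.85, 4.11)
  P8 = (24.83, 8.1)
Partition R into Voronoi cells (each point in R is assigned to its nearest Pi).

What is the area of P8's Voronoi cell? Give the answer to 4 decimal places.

1. box [0,38]×[0,92]: [(0, 0) (38, 0) (38, 92) (0, 92)]
2. ⊥bis P8·P0 via (13.73,39.95): [(0, 35.165) (0, 0) (38, 0) (38, 48.4083)]  |A|=1587.8923
3. ⊥bis P8·P1 via (29.92,11.62): [(10.989, 38.9947) (0, 35.165) (0, 0) (37.9558, 0)]  |A|=933.2518
4. ⊥bis P8·P2 via (30.21,36.345): [(10.989, 38.9947) (0, 35.165) (0, 0) (37.9558, 0)]  |A|=933.2518
5. ⊥bis P8·P3 via (19.39,27.645): [(18.927, 27.5161) (0, 22.2481) (0, 0) (37.9558, 0)]  |A|=732.7441
6. ⊥bis P8·P4 via (20.09,8.705): [(21.9357, 23.1655) (18.9789, 0) (37.9558, 0)]  |A|=219.8047
7. ⊥bis P8·P5 via (21.445,32.065): [(21.9357, 23.1655) (18.9789, 0) (37.9558, 0)]  |A|=219.8047
8. ⊥bis P8·P6 via (24.38,18.37): [(25.2264, 18.4071) (21.3064, 18.2353) (18.9789, 0) (37.9558, 0)]  |A|=210.1958
9. ⊥bis P8·P7 via (24.34,6.105): [(35.656, 3.3256) (25.2264, 18.4071) (21.3064, 18.2353) (19.8974, 7.1962)]  |A|=120.1625
10. canonical 4-gon: [(35.656, 3.3256) (25.2264, 18.4071) (21.3064, 18.2353) (19.8974, 7.1962)]
11. shoelace: 120.1625

Area of P8's cell: 120.1625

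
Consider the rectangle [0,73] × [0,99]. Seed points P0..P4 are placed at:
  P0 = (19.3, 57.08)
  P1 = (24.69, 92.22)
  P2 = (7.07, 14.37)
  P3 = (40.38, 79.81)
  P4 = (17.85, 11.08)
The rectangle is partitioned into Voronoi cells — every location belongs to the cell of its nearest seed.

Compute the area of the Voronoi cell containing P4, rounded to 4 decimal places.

1. box [0,73]×[0,99]: [(0, 0) (73, 0) (73, 99) (0, 99)]
2. ⊥bis P4·P0 via (18.575,34.08): [(0, 34.6655) (0, 0) (73, 0) (73, 32.3644)]  |A|=2446.593
3. ⊥bis P4·P1 via (21.27,51.65): [(0, 34.6655) (0, 0) (73, 0) (73, 32.3644)]  |A|=2446.593
4. ⊥bis P4·P2 via (12.46,12.725): [(18.9736, 34.0674) (8.5764, 0) (73, 0) (73, 32.3644)]  |A|=1971.6403
5. ⊥bis P4·P3 via (29.115,45.445): [(68.595, 32.5033) (18.9736, 34.0674) (8.5764, 0) (73, 0) (73, 31.0593)]  |A|=1968.7657
6. canonical 5-gon: [(68.595, 32.5033) (18.9736, 34.0674) (8.5764, 0) (73, 0) (73, 31.0593)]
7. shoelace: 1968.7657

Area of P4's cell: 1968.7657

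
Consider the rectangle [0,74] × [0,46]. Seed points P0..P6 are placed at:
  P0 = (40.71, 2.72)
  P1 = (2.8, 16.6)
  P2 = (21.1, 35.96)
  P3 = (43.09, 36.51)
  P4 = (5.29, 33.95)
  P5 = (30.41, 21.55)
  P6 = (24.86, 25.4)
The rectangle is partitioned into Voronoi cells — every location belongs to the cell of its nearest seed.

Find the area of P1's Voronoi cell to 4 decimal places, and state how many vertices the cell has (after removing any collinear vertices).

1. box [0,74]×[0,46]: [(0, 0) (74, 0) (74, 46) (0, 46)]
2. ⊥bis P1·P0 via (21.755,9.66): [(0, 0) (18.2182, 0) (35.0602, 46) (0, 46)]  |A|=1225.4022
3. ⊥bis P1·P2 via (11.95,26.28): [(0, 37.5757) (0, 0) (18.2182, 0) (23.7547, 15.1217)]  |A|=584.044
4. ⊥bis P1·P3 via (22.945,26.555): [(0, 37.5757) (0, 0) (18.2182, 0) (23.7547, 15.1217)]  |A|=584.044
5. ⊥bis P1·P4 via (4.045,25.275): [(14.6186, 23.7575) (0, 25.8555) (0, 0) (18.2182, 0) (23.7547, 15.1217)]  |A|=498.3776
6. ⊥bis P1·P5 via (16.605,19.075): [(15.9995, 22.4522) (14.6186, 23.7575) (0, 25.8555) (0, 0) (18.2182, 0) (19.431, 3.3124)]  |A|=436.7389
7. ⊥bis P1·P6 via (13.83,21): [(18.2434, 9.9364) (12.6153, 24.045) (0, 25.8555) (0, 0) (18.2182, 0) (19.431, 3.3124)]  |A|=416.2389
8. canonical 6-gon: [(18.2434, 9.9364) (12.6153, 24.045) (0, 25.8555) (0, 0) (18.2182, 0) (19.431, 3.3124)]
9. shoelace: 416.2389

Area of P1's cell: 416.2389 (6 vertices)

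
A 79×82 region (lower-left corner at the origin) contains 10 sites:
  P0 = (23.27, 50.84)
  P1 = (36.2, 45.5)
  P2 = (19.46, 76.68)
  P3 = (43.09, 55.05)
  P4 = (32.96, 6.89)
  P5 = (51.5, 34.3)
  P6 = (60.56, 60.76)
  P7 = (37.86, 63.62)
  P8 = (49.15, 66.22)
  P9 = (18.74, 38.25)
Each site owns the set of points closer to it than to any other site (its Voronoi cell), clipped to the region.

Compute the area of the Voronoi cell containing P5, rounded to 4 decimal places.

1. box [0,79]×[0,82]: [(0, 0) (79, 0) (79, 82) (0, 82)]
2. ⊥bis P5·P0 via (37.385,42.57): [(12.4432, 0) (79, 0) (79, 82) (60.4871, 82)]  |A|=3487.859
3. ⊥bis P5·P1 via (43.85,39.9): [(14.6422, 0) (79, 0) (79, 82) (74.6683, 82)]  |A|=2816.2712
4. ⊥bis P5·P2 via (35.48,55.49): [(14.6422, 0) (79, 0) (79, 82) (74.6683, 82)]  |A|=2816.2712
5. ⊥bis P5·P3 via (47.295,44.675): [(47.3667, 44.7041) (14.6422, 0) (79, 0) (79, 57.5251)]  |A|=2348.3825
6. ⊥bis P5·P4 via (42.23,20.595): [(47.3667, 44.7041) (33.8617, 26.2553) (72.6782, 0) (79, 0) (79, 57.5251)]  |A|=1586.5068
7. ⊥bis P5·P6 via (56.03,47.53): [(55.1135, 47.8438) (47.3667, 44.7041) (33.8617, 26.2553) (72.6782, 0) (79, 0) (79, 39.665)]  |A|=1373.1989
8. ⊥bis P5·P7 via (44.68,48.96): [(55.1135, 47.8438) (47.3667, 44.7041) (33.8617, 26.2553) (72.6782, 0) (79, 0) (79, 39.665)]  |A|=1373.1989
9. ⊥bis P5·P8 via (50.325,50.26): [(55.1135, 47.8438) (47.3667, 44.7041) (33.8617, 26.2553) (72.6782, 0) (79, 0) (79, 39.665)]  |A|=1373.1989
10. ⊥bis P5·P9 via (35.12,36.275): [(55.1135, 47.8438) (47.3667, 44.7041) (33.9218, 26.3373) (33.9081, 26.2239) (72.6782, 0) (79, 0) (79, 39.665)]  |A|=1373.196
11. canonical 7-gon: [(55.1135, 47.8438) (47.3667, 44.7041) (33.9218, 26.3373) (33.9081, 26.2239) (72.6782, 0) (79, 0) (79, 39.665)]
12. shoelace: 1373.196

Area of P5's cell: 1373.1960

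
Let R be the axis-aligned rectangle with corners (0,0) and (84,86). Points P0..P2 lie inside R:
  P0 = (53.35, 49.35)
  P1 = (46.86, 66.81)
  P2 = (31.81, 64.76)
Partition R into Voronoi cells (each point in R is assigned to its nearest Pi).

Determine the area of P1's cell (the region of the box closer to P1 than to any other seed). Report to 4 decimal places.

Area of P1's cell: 1074.0279

1. box [0,84]×[0,86]: [(0, 0) (84, 0) (84, 86) (0, 86)]
2. ⊥bis P1·P0 via (50.105,58.08): [(0, 39.4556) (84, 70.679) (84, 86) (0, 86)]  |A|=2598.3454
3. ⊥bis P1·P2 via (39.335,65.785): [(40.853, 54.641) (84, 70.679) (84, 86) (36.5815, 86)]  |A|=1074.0279
4. canonical 4-gon: [(40.853, 54.641) (84, 70.679) (84, 86) (36.5815, 86)]
5. shoelace: 1074.0279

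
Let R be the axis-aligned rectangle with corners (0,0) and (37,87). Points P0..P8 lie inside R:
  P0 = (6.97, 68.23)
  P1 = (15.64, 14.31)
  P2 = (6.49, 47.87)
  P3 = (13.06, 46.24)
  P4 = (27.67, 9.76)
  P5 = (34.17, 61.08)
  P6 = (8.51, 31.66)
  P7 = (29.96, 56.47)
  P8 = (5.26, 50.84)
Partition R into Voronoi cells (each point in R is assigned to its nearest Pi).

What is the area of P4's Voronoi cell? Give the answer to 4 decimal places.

Area of P4's cell: 445.4336

1. box [0,37]×[0,87]: [(0, 0) (37, 0) (37, 87) (0, 87)]
2. ⊥bis P4·P0 via (17.32,38.995): [(0, 32.8632) (0, 0) (37, 0) (37, 45.9623)]  |A|=1458.2718
3. ⊥bis P4·P1 via (21.655,12.035): [(34.0985, 44.9351) (17.1031, 0) (37, 0) (37, 45.9623)]  |A|=513.7138
4. ⊥bis P4·P2 via (17.08,28.815): [(30.9082, 36.5002) (17.1031, 0) (37, 0) (37, 39.8857)]  |A|=484.6071
5. ⊥bis P4·P3 via (20.365,28): [(29.0015, 31.4589) (17.1031, 0) (37, 0) (37, 34.6622)]  |A|=451.5894
6. ⊥bis P4·P5 via (30.92,35.42): [(36.9767, 34.6529) (29.0015, 31.4589) (17.1031, 0) (37, 0) (37, 34.6499)]  |A|=451.5892
7. ⊥bis P4·P6 via (18.09,20.71): [(36.9767, 34.6529) (31.5364, 32.4741) (28.3218, 29.6616) (17.1031, 0) (37, 0) (37, 34.6499)]  |A|=449.6564
8. ⊥bis P4·P7 via (28.815,33.115): [(32.6654, 32.9262) (31.5364, 32.4741) (28.3218, 29.6616) (17.1031, 0) (37, 0) (37, 32.7137)]  |A|=445.4336
9. ⊥bis P4·P8 via (16.465,30.3): [(32.6654, 32.9262) (31.5364, 32.4741) (28.3218, 29.6616) (17.1031, 0) (37, 0) (37, 32.7137)]  |A|=445.4336
10. canonical 6-gon: [(32.6654, 32.9262) (31.5364, 32.4741) (28.3218, 29.6616) (17.1031, 0) (37, 0) (37, 32.7137)]
11. shoelace: 445.4336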